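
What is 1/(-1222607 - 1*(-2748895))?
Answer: 1/1526288 ≈ 6.5518e-7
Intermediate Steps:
1/(-1222607 - 1*(-2748895)) = 1/(-1222607 + 2748895) = 1/1526288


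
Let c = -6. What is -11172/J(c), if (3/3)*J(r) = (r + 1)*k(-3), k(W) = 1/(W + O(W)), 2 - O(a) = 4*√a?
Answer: -11172/5 - 44688*I*√3/5 ≈ -2234.4 - 15480.0*I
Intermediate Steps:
O(a) = 2 - 4*√a
k(W) = 1/(2 + W - 4*√W) (k(W) = 1/(W + (2 - 4*√W)) = 1/(2 + W - 4*√W))
J(r) = (1 + r)/(-1 - 4*I*√3) (J(r) = (r + 1)/(2 - 3 - 4*I*√3) = (1 + r)/(2 - 3 - 4*I*√3) = (1 + r)/(-1 - 4*I*√3))
-11172/J(c) = -11172*(-I*(-I + 4*√3)/(1 - 6)) = -11172*I*(-I + 4*√3)/5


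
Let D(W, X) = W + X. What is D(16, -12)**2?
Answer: 16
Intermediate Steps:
D(16, -12)**2 = (16 - 12)**2 = 4**2 = 16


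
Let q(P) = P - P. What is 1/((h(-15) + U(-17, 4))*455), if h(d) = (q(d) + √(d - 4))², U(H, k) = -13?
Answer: -1/14560 ≈ -6.8681e-5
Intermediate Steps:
q(P) = 0
h(d) = -4 + d (h(d) = (0 + √(d - 4))² = (0 + √(-4 + d))² = (√(-4 + d))² = -4 + d)
1/((h(-15) + U(-17, 4))*455) = 1/(((-4 - 15) - 13)*455) = 1/((-19 - 13)*455) = 1/(-32*455) = 1/(-14560) = -1/14560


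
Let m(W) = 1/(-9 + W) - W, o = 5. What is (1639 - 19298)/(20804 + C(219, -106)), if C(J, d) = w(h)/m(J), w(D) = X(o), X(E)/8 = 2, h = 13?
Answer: -812119751/956751796 ≈ -0.84883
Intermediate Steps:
X(E) = 16 (X(E) = 8*2 = 16)
w(D) = 16
C(J, d) = 16*(-9 + J)/(1 - J² + 9*J) (C(J, d) = 16/(((1 - J² + 9*J)/(-9 + J))) = 16*((-9 + J)/(1 - J² + 9*J)) = 16*(-9 + J)/(1 - J² + 9*J))
(1639 - 19298)/(20804 + C(219, -106)) = (1639 - 19298)/(20804 + 16*(-9 + 219)/(1 - 1*219² + 9*219)) = -17659/(20804 + 16*210/(1 - 1*47961 + 1971)) = -17659/(20804 + 16*210/(1 - 47961 + 1971)) = -17659/(20804 + 16*210/(-45989)) = -17659/(20804 + 16*(-1/45989)*210) = -17659/(20804 - 3360/45989) = -17659/956751796/45989 = -17659*45989/956751796 = -812119751/956751796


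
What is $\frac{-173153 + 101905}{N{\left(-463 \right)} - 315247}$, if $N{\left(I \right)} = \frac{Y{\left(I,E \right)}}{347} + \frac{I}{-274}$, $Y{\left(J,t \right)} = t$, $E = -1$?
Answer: $\frac{6774117344}{29972893879} \approx 0.22601$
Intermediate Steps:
$N{\left(I \right)} = - \frac{1}{347} - \frac{I}{274}$ ($N{\left(I \right)} = - \frac{1}{347} + \frac{I}{-274} = \left(-1\right) \frac{1}{347} + I \left(- \frac{1}{274}\right) = - \frac{1}{347} - \frac{I}{274}$)
$\frac{-173153 + 101905}{N{\left(-463 \right)} - 315247} = \frac{-173153 + 101905}{\left(- \frac{1}{347} - - \frac{463}{274}\right) - 315247} = - \frac{71248}{\left(- \frac{1}{347} + \frac{463}{274}\right) - 315247} = - \frac{71248}{\frac{160387}{95078} - 315247} = - \frac{71248}{- \frac{29972893879}{95078}} = \left(-71248\right) \left(- \frac{95078}{29972893879}\right) = \frac{6774117344}{29972893879}$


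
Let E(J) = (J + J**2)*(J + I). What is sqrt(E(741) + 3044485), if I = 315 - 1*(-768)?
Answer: sqrt(1005919813) ≈ 31716.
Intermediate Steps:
I = 1083 (I = 315 + 768 = 1083)
E(J) = (1083 + J)*(J + J**2) (E(J) = (J + J**2)*(J + 1083) = (J + J**2)*(1083 + J) = (1083 + J)*(J + J**2))
sqrt(E(741) + 3044485) = sqrt(741*(1083 + 741**2 + 1084*741) + 3044485) = sqrt(741*(1083 + 549081 + 803244) + 3044485) = sqrt(741*1353408 + 3044485) = sqrt(1002875328 + 3044485) = sqrt(1005919813)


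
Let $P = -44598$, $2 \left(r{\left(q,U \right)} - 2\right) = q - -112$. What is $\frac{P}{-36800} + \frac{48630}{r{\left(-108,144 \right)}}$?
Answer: $\frac{223720299}{18400} \approx 12159.0$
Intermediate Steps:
$r{\left(q,U \right)} = 58 + \frac{q}{2}$ ($r{\left(q,U \right)} = 2 + \frac{q - -112}{2} = 2 + \frac{q + 112}{2} = 2 + \frac{112 + q}{2} = 2 + \left(56 + \frac{q}{2}\right) = 58 + \frac{q}{2}$)
$\frac{P}{-36800} + \frac{48630}{r{\left(-108,144 \right)}} = - \frac{44598}{-36800} + \frac{48630}{58 + \frac{1}{2} \left(-108\right)} = \left(-44598\right) \left(- \frac{1}{36800}\right) + \frac{48630}{58 - 54} = \frac{22299}{18400} + \frac{48630}{4} = \frac{22299}{18400} + 48630 \cdot \frac{1}{4} = \frac{22299}{18400} + \frac{24315}{2} = \frac{223720299}{18400}$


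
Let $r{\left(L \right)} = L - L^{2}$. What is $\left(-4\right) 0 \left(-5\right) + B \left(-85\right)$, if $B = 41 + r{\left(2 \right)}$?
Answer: $-3315$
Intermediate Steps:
$B = 39$ ($B = 41 + 2 \left(1 - 2\right) = 41 + 2 \left(-1\right) = 41 - 2 = 39$)
$\left(-4\right) 0 \left(-5\right) + B \left(-85\right) = \left(-4\right) 0 \left(-5\right) + 39 \left(-85\right) = 0 \left(-5\right) - 3315 = 0 - 3315 = -3315$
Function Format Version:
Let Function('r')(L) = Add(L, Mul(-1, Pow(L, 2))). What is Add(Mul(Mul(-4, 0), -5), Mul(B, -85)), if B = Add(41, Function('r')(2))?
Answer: -3315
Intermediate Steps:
B = 39 (B = Add(41, Mul(2, Add(1, Mul(-1, 2)))) = Add(41, Mul(2, Add(1, -2))) = Add(41, Mul(2, -1)) = Add(41, -2) = 39)
Add(Mul(Mul(-4, 0), -5), Mul(B, -85)) = Add(Mul(Mul(-4, 0), -5), Mul(39, -85)) = Add(Mul(0, -5), -3315) = Add(0, -3315) = -3315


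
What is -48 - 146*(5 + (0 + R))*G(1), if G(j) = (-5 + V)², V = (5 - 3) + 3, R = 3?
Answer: -48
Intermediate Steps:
V = 5 (V = 2 + 3 = 5)
G(j) = 0 (G(j) = (-5 + 5)² = 0² = 0)
-48 - 146*(5 + (0 + R))*G(1) = -48 - 146*(5 + (0 + 3))*0 = -48 - 146*(5 + 3)*0 = -48 - 1168*0 = -48 - 146*0 = -48 + 0 = -48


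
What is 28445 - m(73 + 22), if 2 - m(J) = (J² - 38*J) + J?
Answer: 33953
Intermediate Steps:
m(J) = 2 - J² + 37*J (m(J) = 2 - ((J² - 38*J) + J) = 2 - (J² - 37*J) = 2 + (-J² + 37*J) = 2 - J² + 37*J)
28445 - m(73 + 22) = 28445 - (2 - (73 + 22)² + 37*(73 + 22)) = 28445 - (2 - 1*95² + 37*95) = 28445 - (2 - 1*9025 + 3515) = 28445 - (2 - 9025 + 3515) = 28445 - 1*(-5508) = 28445 + 5508 = 33953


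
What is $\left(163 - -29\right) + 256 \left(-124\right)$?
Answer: $-31552$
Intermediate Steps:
$\left(163 - -29\right) + 256 \left(-124\right) = \left(163 + 29\right) - 31744 = 192 - 31744 = -31552$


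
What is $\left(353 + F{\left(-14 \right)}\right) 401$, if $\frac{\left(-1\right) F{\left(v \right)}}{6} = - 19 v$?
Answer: $-498443$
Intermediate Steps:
$F{\left(v \right)} = 114 v$ ($F{\left(v \right)} = - 6 \left(- 19 v\right) = 114 v$)
$\left(353 + F{\left(-14 \right)}\right) 401 = \left(353 + 114 \left(-14\right)\right) 401 = \left(353 - 1596\right) 401 = \left(-1243\right) 401 = -498443$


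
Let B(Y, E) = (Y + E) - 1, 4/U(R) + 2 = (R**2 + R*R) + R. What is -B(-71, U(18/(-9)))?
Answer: 71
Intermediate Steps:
U(R) = 4/(-2 + R + 2*R**2) (U(R) = 4/(-2 + ((R**2 + R*R) + R)) = 4/(-2 + ((R**2 + R**2) + R)) = 4/(-2 + (2*R**2 + R)) = 4/(-2 + (R + 2*R**2)) = 4/(-2 + R + 2*R**2))
B(Y, E) = -1 + E + Y (B(Y, E) = (E + Y) - 1 = -1 + E + Y)
-B(-71, U(18/(-9))) = -(-1 + 4/(-2 + 18/(-9) + 2*(18/(-9))**2) - 71) = -(-1 + 4/(-2 + 18*(-1/9) + 2*(18*(-1/9))**2) - 71) = -(-1 + 4/(-2 - 2 + 2*(-2)**2) - 71) = -(-1 + 4/(-2 - 2 + 2*4) - 71) = -(-1 + 4/(-2 - 2 + 8) - 71) = -(-1 + 4/4 - 71) = -(-1 + 4*(1/4) - 71) = -(-1 + 1 - 71) = -1*(-71) = 71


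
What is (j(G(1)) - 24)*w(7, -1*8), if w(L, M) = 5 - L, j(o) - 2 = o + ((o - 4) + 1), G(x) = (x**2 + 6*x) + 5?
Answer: 2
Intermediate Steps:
G(x) = 5 + x**2 + 6*x
j(o) = -1 + 2*o (j(o) = 2 + (o + ((o - 4) + 1)) = 2 + (o + ((-4 + o) + 1)) = 2 + (o + (-3 + o)) = 2 + (-3 + 2*o) = -1 + 2*o)
(j(G(1)) - 24)*w(7, -1*8) = ((-1 + 2*(5 + 1**2 + 6*1)) - 24)*(5 - 1*7) = ((-1 + 2*(5 + 1 + 6)) - 24)*(5 - 7) = ((-1 + 2*12) - 24)*(-2) = ((-1 + 24) - 24)*(-2) = (23 - 24)*(-2) = -1*(-2) = 2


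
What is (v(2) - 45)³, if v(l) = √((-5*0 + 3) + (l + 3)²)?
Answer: -94905 + 12206*√7 ≈ -62611.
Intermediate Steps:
v(l) = √(3 + (3 + l)²) (v(l) = √((0 + 3) + (3 + l)²) = √(3 + (3 + l)²))
(v(2) - 45)³ = (√(3 + (3 + 2)²) - 45)³ = (√(3 + 5²) - 45)³ = (√(3 + 25) - 45)³ = (√28 - 45)³ = (2*√7 - 45)³ = (-45 + 2*√7)³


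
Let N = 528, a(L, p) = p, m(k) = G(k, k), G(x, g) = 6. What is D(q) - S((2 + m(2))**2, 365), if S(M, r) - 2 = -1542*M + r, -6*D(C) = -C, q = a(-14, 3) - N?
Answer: 196467/2 ≈ 98234.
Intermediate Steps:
m(k) = 6
q = -525 (q = 3 - 1*528 = 3 - 528 = -525)
D(C) = C/6 (D(C) = -(-1)*C/6 = C/6)
S(M, r) = 2 + r - 1542*M (S(M, r) = 2 + (-1542*M + r) = 2 + (r - 1542*M) = 2 + r - 1542*M)
D(q) - S((2 + m(2))**2, 365) = (1/6)*(-525) - (2 + 365 - 1542*(2 + 6)**2) = -175/2 - (2 + 365 - 1542*8**2) = -175/2 - (2 + 365 - 1542*64) = -175/2 - (2 + 365 - 98688) = -175/2 - 1*(-98321) = -175/2 + 98321 = 196467/2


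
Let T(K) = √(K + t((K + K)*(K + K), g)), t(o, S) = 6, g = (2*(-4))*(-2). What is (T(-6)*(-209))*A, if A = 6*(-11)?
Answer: 0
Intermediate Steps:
A = -66
g = 16 (g = -8*(-2) = 16)
T(K) = √(6 + K) (T(K) = √(K + 6) = √(6 + K))
(T(-6)*(-209))*A = (√(6 - 6)*(-209))*(-66) = (√0*(-209))*(-66) = (0*(-209))*(-66) = 0*(-66) = 0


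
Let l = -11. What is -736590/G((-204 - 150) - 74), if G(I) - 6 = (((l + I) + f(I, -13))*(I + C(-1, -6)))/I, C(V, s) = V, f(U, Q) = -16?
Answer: 105086840/64209 ≈ 1636.6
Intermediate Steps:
G(I) = 6 + (-1 + I)*(-27 + I)/I (G(I) = 6 + (((-11 + I) - 16)*(I - 1))/I = 6 + ((-27 + I)*(-1 + I))/I = 6 + ((-1 + I)*(-27 + I))/I = 6 + (-1 + I)*(-27 + I)/I)
-736590/G((-204 - 150) - 74) = -736590/(-22 + ((-204 - 150) - 74) + 27/((-204 - 150) - 74)) = -736590/(-22 + (-354 - 74) + 27/(-354 - 74)) = -736590/(-22 - 428 + 27/(-428)) = -736590/(-22 - 428 + 27*(-1/428)) = -736590/(-22 - 428 - 27/428) = -736590/(-192627/428) = -736590*(-428/192627) = 105086840/64209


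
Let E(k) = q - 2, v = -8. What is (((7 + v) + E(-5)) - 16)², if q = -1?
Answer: 400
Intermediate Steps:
E(k) = -3 (E(k) = -1 - 2 = -3)
(((7 + v) + E(-5)) - 16)² = (((7 - 8) - 3) - 16)² = ((-1 - 3) - 16)² = (-4 - 16)² = (-20)² = 400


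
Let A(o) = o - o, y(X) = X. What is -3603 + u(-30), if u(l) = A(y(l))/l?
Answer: -3603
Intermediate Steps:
A(o) = 0
u(l) = 0 (u(l) = 0/l = 0)
-3603 + u(-30) = -3603 + 0 = -3603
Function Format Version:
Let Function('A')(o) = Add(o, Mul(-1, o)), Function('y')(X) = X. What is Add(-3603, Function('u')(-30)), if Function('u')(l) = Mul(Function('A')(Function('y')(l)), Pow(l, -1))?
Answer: -3603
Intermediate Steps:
Function('A')(o) = 0
Function('u')(l) = 0 (Function('u')(l) = Mul(0, Pow(l, -1)) = 0)
Add(-3603, Function('u')(-30)) = Add(-3603, 0) = -3603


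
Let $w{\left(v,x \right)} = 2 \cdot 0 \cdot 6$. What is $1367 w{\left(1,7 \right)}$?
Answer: $0$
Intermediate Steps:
$w{\left(v,x \right)} = 0$ ($w{\left(v,x \right)} = 0 \cdot 6 = 0$)
$1367 w{\left(1,7 \right)} = 1367 \cdot 0 = 0$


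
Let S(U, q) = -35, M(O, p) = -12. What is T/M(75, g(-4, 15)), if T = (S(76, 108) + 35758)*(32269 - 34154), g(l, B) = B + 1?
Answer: 67337855/12 ≈ 5.6115e+6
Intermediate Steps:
g(l, B) = 1 + B
T = -67337855 (T = (-35 + 35758)*(32269 - 34154) = 35723*(-1885) = -67337855)
T/M(75, g(-4, 15)) = -67337855/(-12) = -67337855*(-1/12) = 67337855/12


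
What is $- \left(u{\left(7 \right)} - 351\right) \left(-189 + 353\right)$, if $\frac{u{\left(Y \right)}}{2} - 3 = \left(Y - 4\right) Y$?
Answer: $49692$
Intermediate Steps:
$u{\left(Y \right)} = 6 + 2 Y \left(-4 + Y\right)$ ($u{\left(Y \right)} = 6 + 2 \left(Y - 4\right) Y = 6 + 2 \left(-4 + Y\right) Y = 6 + 2 Y \left(-4 + Y\right)$)
$- \left(u{\left(7 \right)} - 351\right) \left(-189 + 353\right) = - \left(\left(6 - 56 + 2 \cdot 7^{2}\right) - 351\right) \left(-189 + 353\right) = - \left(\left(6 - 56 + 2 \cdot 49\right) - 351\right) 164 = - \left(\left(6 - 56 + 98\right) - 351\right) 164 = - \left(48 - 351\right) 164 = - \left(-303\right) 164 = \left(-1\right) \left(-49692\right) = 49692$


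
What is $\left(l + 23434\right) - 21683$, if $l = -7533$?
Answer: $-5782$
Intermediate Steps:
$\left(l + 23434\right) - 21683 = \left(-7533 + 23434\right) - 21683 = 15901 - 21683 = -5782$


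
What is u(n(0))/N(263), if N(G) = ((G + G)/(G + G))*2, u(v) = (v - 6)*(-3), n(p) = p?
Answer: 9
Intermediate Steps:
u(v) = 18 - 3*v (u(v) = (-6 + v)*(-3) = 18 - 3*v)
N(G) = 2 (N(G) = ((2*G)/((2*G)))*2 = ((2*G)*(1/(2*G)))*2 = 1*2 = 2)
u(n(0))/N(263) = (18 - 3*0)/2 = (18 + 0)*(1/2) = 18*(1/2) = 9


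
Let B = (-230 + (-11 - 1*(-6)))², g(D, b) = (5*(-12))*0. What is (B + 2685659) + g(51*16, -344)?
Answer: 2740884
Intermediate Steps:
g(D, b) = 0 (g(D, b) = -60*0 = 0)
B = 55225 (B = (-230 + (-11 + 6))² = (-230 - 5)² = (-235)² = 55225)
(B + 2685659) + g(51*16, -344) = (55225 + 2685659) + 0 = 2740884 + 0 = 2740884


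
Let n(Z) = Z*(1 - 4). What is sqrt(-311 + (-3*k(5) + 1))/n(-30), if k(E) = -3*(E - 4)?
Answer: I*sqrt(301)/90 ≈ 0.19277*I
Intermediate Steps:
k(E) = 12 - 3*E (k(E) = -3*(-4 + E) = 12 - 3*E)
n(Z) = -3*Z (n(Z) = Z*(-3) = -3*Z)
sqrt(-311 + (-3*k(5) + 1))/n(-30) = sqrt(-311 + (-3*(12 - 3*5) + 1))/((-3*(-30))) = sqrt(-311 + (-3*(12 - 15) + 1))/90 = sqrt(-311 + (-3*(-3) + 1))*(1/90) = sqrt(-311 + (9 + 1))*(1/90) = sqrt(-311 + 10)*(1/90) = sqrt(-301)*(1/90) = (I*sqrt(301))*(1/90) = I*sqrt(301)/90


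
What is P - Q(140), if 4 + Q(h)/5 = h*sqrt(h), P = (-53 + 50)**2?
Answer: 29 - 1400*sqrt(35) ≈ -8253.5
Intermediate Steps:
P = 9 (P = (-3)**2 = 9)
Q(h) = -20 + 5*h**(3/2) (Q(h) = -20 + 5*(h*sqrt(h)) = -20 + 5*h**(3/2))
P - Q(140) = 9 - (-20 + 5*140**(3/2)) = 9 - (-20 + 5*(280*sqrt(35))) = 9 - (-20 + 1400*sqrt(35)) = 9 + (20 - 1400*sqrt(35)) = 29 - 1400*sqrt(35)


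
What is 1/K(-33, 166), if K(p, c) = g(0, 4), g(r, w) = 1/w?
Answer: 4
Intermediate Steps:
K(p, c) = 1/4
1/K(-33, 166) = 1/(1/4) = 4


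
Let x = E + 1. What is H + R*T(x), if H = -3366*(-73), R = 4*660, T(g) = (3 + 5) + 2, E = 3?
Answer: 272118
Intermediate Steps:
x = 4 (x = 3 + 1 = 4)
T(g) = 10 (T(g) = 8 + 2 = 10)
R = 2640
H = 245718
H + R*T(x) = 245718 + 2640*10 = 245718 + 26400 = 272118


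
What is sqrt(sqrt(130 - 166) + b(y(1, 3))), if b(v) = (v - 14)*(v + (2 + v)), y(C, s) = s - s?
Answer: sqrt(-28 + 6*I) ≈ 0.56376 + 5.3214*I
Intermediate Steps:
y(C, s) = 0
b(v) = (-14 + v)*(2 + 2*v)
sqrt(sqrt(130 - 166) + b(y(1, 3))) = sqrt(sqrt(130 - 166) + (-28 - 26*0 + 2*0**2)) = sqrt(sqrt(-36) + (-28 + 0 + 2*0)) = sqrt(6*I + (-28 + 0 + 0)) = sqrt(6*I - 28) = sqrt(-28 + 6*I)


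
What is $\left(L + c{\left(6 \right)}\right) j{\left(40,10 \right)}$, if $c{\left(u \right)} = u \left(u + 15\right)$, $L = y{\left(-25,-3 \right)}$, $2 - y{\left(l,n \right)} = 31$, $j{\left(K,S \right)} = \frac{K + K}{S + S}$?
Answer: $388$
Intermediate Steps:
$j{\left(K,S \right)} = \frac{K}{S}$ ($j{\left(K,S \right)} = \frac{2 K}{2 S} = 2 K \frac{1}{2 S} = \frac{K}{S}$)
$y{\left(l,n \right)} = -29$ ($y{\left(l,n \right)} = 2 - 31 = -29$)
$L = -29$
$c{\left(u \right)} = u \left(15 + u\right)$
$\left(L + c{\left(6 \right)}\right) j{\left(40,10 \right)} = \left(-29 + 6 \left(15 + 6\right)\right) \frac{40}{10} = \left(-29 + 6 \cdot 21\right) 40 \cdot \frac{1}{10} = \left(-29 + 126\right) 4 = 97 \cdot 4 = 388$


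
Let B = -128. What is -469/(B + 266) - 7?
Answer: -1435/138 ≈ -10.399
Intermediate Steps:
-469/(B + 266) - 7 = -469/(-128 + 266) - 7 = -469/138 - 7 = -1435/138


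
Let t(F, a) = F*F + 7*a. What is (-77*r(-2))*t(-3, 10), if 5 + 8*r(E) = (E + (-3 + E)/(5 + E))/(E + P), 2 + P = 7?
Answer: 42581/9 ≈ 4731.2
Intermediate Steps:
P = 5 (P = -2 + 7 = 5)
t(F, a) = F**2 + 7*a
r(E) = -5/8 + (E + (-3 + E)/(5 + E))/(8*(5 + E)) (r(E) = -5/8 + ((E + (-3 + E)/(5 + E))/(E + 5))/8 = -5/8 + ((E + (-3 + E)/(5 + E))/(5 + E))/8 = -5/8 + (E + (-3 + E)/(5 + E))/(8*(5 + E)))
(-77*r(-2))*t(-3, 10) = (-77*(-32 - 1*(-2)**2 - 11*(-2))/(2*(25 + (-2)**2 + 10*(-2))))*((-3)**2 + 7*10) = (-77*(-32 - 1*4 + 22)/(2*(25 + 4 - 20)))*(9 + 70) = -77*(-32 - 4 + 22)/(2*9)*79 = -77*(-14)/(2*9)*79 = -77*(-7/9)*79 = (539/9)*79 = 42581/9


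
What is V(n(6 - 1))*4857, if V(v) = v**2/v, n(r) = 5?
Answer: 24285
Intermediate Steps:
V(v) = v
V(n(6 - 1))*4857 = 5*4857 = 24285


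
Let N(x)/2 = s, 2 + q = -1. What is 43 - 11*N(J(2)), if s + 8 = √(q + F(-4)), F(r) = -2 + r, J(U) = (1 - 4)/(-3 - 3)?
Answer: 219 - 66*I ≈ 219.0 - 66.0*I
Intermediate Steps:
J(U) = ½ (J(U) = -3/(-6) = -3*(-⅙) = ½)
q = -3 (q = -2 - 1 = -3)
s = -8 + 3*I (s = -8 + √(-3 + (-2 - 4)) = -8 + √(-3 - 6) = -8 + √(-9) = -8 + 3*I ≈ -8.0 + 3.0*I)
N(x) = -16 + 6*I (N(x) = 2*(-8 + 3*I) = -16 + 6*I)
43 - 11*N(J(2)) = 43 - 11*(-16 + 6*I) = 43 + (176 - 66*I) = 219 - 66*I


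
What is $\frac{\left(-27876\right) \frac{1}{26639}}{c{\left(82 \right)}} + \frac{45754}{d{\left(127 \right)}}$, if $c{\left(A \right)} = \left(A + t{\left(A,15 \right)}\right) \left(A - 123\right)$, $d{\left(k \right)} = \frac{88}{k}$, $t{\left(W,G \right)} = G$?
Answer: $\frac{307805448953381}{4661505332} \approx 66031.0$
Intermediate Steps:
$c{\left(A \right)} = \left(-123 + A\right) \left(15 + A\right)$ ($c{\left(A \right)} = \left(A + 15\right) \left(A - 123\right) = \left(15 + A\right) \left(-123 + A\right) = \left(-123 + A\right) \left(15 + A\right)$)
$\frac{\left(-27876\right) \frac{1}{26639}}{c{\left(82 \right)}} + \frac{45754}{d{\left(127 \right)}} = \frac{\left(-27876\right) \frac{1}{26639}}{-1845 + 82^{2} - 8856} + \frac{45754}{88 \cdot \frac{1}{127}} = \frac{\left(-27876\right) \frac{1}{26639}}{-1845 + 6724 - 8856} + \frac{45754}{88 \cdot \frac{1}{127}} = - \frac{27876}{26639 \left(-3977\right)} + \frac{45754}{\frac{88}{127}} = \left(- \frac{27876}{26639}\right) \left(- \frac{1}{3977}\right) + 45754 \cdot \frac{127}{88} = \frac{27876}{105943303} + \frac{2905379}{44} = \frac{307805448953381}{4661505332}$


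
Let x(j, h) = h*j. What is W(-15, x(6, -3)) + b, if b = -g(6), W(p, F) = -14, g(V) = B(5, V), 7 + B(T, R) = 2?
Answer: -9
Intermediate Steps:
B(T, R) = -5 (B(T, R) = -7 + 2 = -5)
g(V) = -5
b = 5 (b = -1*(-5) = 5)
W(-15, x(6, -3)) + b = -14 + 5 = -9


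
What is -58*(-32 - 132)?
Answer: 9512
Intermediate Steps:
-58*(-32 - 132) = -58*(-164) = 9512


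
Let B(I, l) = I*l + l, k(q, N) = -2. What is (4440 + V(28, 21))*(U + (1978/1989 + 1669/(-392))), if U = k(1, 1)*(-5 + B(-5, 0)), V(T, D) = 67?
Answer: 23673535805/779688 ≈ 30363.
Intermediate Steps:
B(I, l) = l + I*l
U = 10 (U = -2*(-5 + 0*(1 - 5)) = -2*(-5 + 0*(-4)) = -2*(-5 + 0) = -2*(-5) = 10)
(4440 + V(28, 21))*(U + (1978/1989 + 1669/(-392))) = (4440 + 67)*(10 + (1978/1989 + 1669/(-392))) = 4507*(10 + (1978*(1/1989) + 1669*(-1/392))) = 4507*(10 + (1978/1989 - 1669/392)) = 4507*(10 - 2544265/779688) = 4507*(5252615/779688) = 23673535805/779688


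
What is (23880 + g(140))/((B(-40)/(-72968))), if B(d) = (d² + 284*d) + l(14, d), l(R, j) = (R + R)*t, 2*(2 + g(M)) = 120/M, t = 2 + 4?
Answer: 217795147/1199 ≈ 1.8165e+5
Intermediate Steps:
t = 6
g(M) = -2 + 60/M (g(M) = -2 + (120/M)/2 = -2 + 60/M)
l(R, j) = 12*R (l(R, j) = (R + R)*6 = (2*R)*6 = 12*R)
B(d) = 168 + d² + 284*d (B(d) = (d² + 284*d) + 12*14 = (d² + 284*d) + 168 = 168 + d² + 284*d)
(23880 + g(140))/((B(-40)/(-72968))) = (23880 + (-2 + 60/140))/(((168 + (-40)² + 284*(-40))/(-72968))) = (23880 + (-2 + 60*(1/140)))/(((168 + 1600 - 11360)*(-1/72968))) = (23880 + (-2 + 3/7))/((-9592*(-1/72968))) = (23880 - 11/7)/(1199/9121) = (167149/7)*(9121/1199) = 217795147/1199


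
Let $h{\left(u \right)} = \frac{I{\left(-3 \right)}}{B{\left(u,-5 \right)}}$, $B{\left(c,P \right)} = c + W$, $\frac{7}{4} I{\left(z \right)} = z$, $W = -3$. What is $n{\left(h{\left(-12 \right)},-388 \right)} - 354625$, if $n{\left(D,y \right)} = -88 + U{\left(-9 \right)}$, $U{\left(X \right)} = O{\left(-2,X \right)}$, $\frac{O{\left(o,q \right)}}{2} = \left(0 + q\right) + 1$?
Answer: $-354729$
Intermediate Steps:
$I{\left(z \right)} = \frac{4 z}{7}$
$O{\left(o,q \right)} = 2 + 2 q$ ($O{\left(o,q \right)} = 2 \left(\left(0 + q\right) + 1\right) = 2 \left(q + 1\right) = 2 \left(1 + q\right) = 2 + 2 q$)
$B{\left(c,P \right)} = -3 + c$ ($B{\left(c,P \right)} = c - 3 = -3 + c$)
$U{\left(X \right)} = 2 + 2 X$
$h{\left(u \right)} = - \frac{12}{7 \left(-3 + u\right)}$ ($h{\left(u \right)} = \frac{\frac{4}{7} \left(-3\right)}{-3 + u} = - \frac{12}{7 \left(-3 + u\right)}$)
$n{\left(D,y \right)} = -104$ ($n{\left(D,y \right)} = -88 + \left(2 + 2 \left(-9\right)\right) = -88 + \left(2 - 18\right) = -88 - 16 = -104$)
$n{\left(h{\left(-12 \right)},-388 \right)} - 354625 = -104 - 354625 = -354729$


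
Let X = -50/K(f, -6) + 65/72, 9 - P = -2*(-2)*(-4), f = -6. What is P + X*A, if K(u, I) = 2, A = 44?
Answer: -18635/18 ≈ -1035.3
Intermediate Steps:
P = 25 (P = 9 - (-2*(-2))*(-4) = 9 - 4*(-4) = 9 - 1*(-16) = 9 + 16 = 25)
X = -1735/72 (X = -50/2 + 65/72 = -50*½ + 65*(1/72) = -25 + 65/72 = -1735/72 ≈ -24.097)
P + X*A = 25 - 1735/72*44 = 25 - 19085/18 = -18635/18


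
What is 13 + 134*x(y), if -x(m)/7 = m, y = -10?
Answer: 9393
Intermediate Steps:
x(m) = -7*m
13 + 134*x(y) = 13 + 134*(-7*(-10)) = 13 + 134*70 = 13 + 9380 = 9393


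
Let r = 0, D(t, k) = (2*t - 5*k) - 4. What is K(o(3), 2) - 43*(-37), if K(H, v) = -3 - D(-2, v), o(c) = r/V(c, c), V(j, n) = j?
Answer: 1606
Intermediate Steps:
D(t, k) = -4 - 5*k + 2*t (D(t, k) = (-5*k + 2*t) - 4 = -4 - 5*k + 2*t)
o(c) = 0 (o(c) = 0/c = 0)
K(H, v) = 5 + 5*v (K(H, v) = -3 - (-4 - 5*v + 2*(-2)) = -3 - (-4 - 5*v - 4) = -3 - (-8 - 5*v) = -3 + (8 + 5*v) = 5 + 5*v)
K(o(3), 2) - 43*(-37) = (5 + 5*2) - 43*(-37) = (5 + 10) + 1591 = 15 + 1591 = 1606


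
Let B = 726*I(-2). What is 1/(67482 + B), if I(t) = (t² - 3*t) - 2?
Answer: 1/73290 ≈ 1.3644e-5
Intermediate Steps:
I(t) = -2 + t² - 3*t
B = 5808 (B = 726*(-2 + (-2)² - 3*(-2)) = 726*(-2 + 4 + 6) = 726*8 = 5808)
1/(67482 + B) = 1/(67482 + 5808) = 1/73290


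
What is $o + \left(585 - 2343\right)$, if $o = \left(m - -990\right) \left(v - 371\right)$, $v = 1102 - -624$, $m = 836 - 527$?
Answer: $1758387$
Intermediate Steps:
$m = 309$
$v = 1726$ ($v = 1102 + 624 = 1726$)
$o = 1760145$ ($o = \left(309 - -990\right) \left(1726 - 371\right) = \left(309 + 990\right) 1355 = 1299 \cdot 1355 = 1760145$)
$o + \left(585 - 2343\right) = 1760145 + \left(585 - 2343\right) = 1760145 - 1758 = 1758387$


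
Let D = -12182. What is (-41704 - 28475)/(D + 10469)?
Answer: 23393/571 ≈ 40.969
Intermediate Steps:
(-41704 - 28475)/(D + 10469) = (-41704 - 28475)/(-12182 + 10469) = -70179/(-1713) = -70179*(-1/1713) = 23393/571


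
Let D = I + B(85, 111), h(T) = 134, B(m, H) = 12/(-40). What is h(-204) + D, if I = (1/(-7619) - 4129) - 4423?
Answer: -641390287/76190 ≈ -8418.3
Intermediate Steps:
I = -65157689/7619 (I = (-1/7619 - 4129) - 4423 = -31458852/7619 - 4423 = -65157689/7619 ≈ -8552.0)
B(m, H) = -3/10 (B(m, H) = 12*(-1/40) = -3/10)
D = -651599747/76190 (D = -65157689/7619 - 3/10 = -651599747/76190 ≈ -8552.3)
h(-204) + D = 134 - 651599747/76190 = -641390287/76190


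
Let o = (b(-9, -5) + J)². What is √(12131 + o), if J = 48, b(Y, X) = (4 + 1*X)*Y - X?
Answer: 15*√71 ≈ 126.39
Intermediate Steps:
b(Y, X) = -X + Y*(4 + X) (b(Y, X) = (4 + X)*Y - X = Y*(4 + X) - X = -X + Y*(4 + X))
o = 3844 (o = ((-1*(-5) + 4*(-9) - 5*(-9)) + 48)² = ((5 - 36 + 45) + 48)² = (14 + 48)² = 62² = 3844)
√(12131 + o) = √(12131 + 3844) = √15975 = 15*√71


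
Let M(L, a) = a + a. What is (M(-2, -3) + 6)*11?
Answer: 0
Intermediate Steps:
M(L, a) = 2*a
(M(-2, -3) + 6)*11 = (2*(-3) + 6)*11 = (-6 + 6)*11 = 0*11 = 0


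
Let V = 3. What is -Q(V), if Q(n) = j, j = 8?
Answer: -8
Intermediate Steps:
Q(n) = 8
-Q(V) = -1*8 = -8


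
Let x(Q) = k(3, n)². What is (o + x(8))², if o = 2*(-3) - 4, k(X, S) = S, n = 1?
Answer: 81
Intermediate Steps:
o = -10 (o = -6 - 4 = -10)
x(Q) = 1 (x(Q) = 1² = 1)
(o + x(8))² = (-10 + 1)² = (-9)² = 81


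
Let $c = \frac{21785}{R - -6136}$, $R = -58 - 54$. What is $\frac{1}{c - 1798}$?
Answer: $- \frac{6024}{10809367} \approx -0.00055729$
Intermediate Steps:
$R = -112$
$c = \frac{21785}{6024}$ ($c = \frac{21785}{-112 - -6136} = \frac{21785}{-112 + 6136} = \frac{21785}{6024} \approx 3.6164$)
$\frac{1}{c - 1798} = \frac{1}{\frac{21785}{6024} - 1798} = \frac{1}{- \frac{10809367}{6024}} = - \frac{6024}{10809367}$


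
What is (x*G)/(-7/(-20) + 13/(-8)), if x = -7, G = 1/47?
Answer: 280/2397 ≈ 0.11681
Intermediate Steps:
G = 1/47 ≈ 0.021277
(x*G)/(-7/(-20) + 13/(-8)) = (-7*1/47)/(-7/(-20) + 13/(-8)) = -7/(47*(-7*(-1/20) + 13*(-⅛))) = -7/(47*(7/20 - 13/8)) = -7/(47*(-51/40)) = -7/47*(-40/51) = 280/2397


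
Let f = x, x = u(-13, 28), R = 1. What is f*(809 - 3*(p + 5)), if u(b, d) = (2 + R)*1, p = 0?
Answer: 2382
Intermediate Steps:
u(b, d) = 3 (u(b, d) = (2 + 1)*1 = 3*1 = 3)
x = 3
f = 3
f*(809 - 3*(p + 5)) = 3*(809 - 3*(0 + 5)) = 3*(809 - 3*5) = 3*(809 - 15) = 3*794 = 2382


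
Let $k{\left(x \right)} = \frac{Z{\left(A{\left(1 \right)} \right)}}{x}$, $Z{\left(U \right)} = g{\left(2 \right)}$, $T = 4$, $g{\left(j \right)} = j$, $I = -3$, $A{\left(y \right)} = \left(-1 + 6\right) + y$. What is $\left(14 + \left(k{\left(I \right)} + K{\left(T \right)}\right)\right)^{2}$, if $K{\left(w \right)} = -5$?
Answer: $\frac{625}{9} \approx 69.444$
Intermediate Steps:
$A{\left(y \right)} = 5 + y$
$Z{\left(U \right)} = 2$
$k{\left(x \right)} = \frac{2}{x}$
$\left(14 + \left(k{\left(I \right)} + K{\left(T \right)}\right)\right)^{2} = \left(14 - \left(5 - \frac{2}{-3}\right)\right)^{2} = \left(14 + \left(2 \left(- \frac{1}{3}\right) - 5\right)\right)^{2} = \left(14 - \frac{17}{3}\right)^{2} = \left(\frac{25}{3}\right)^{2} = \frac{625}{9}$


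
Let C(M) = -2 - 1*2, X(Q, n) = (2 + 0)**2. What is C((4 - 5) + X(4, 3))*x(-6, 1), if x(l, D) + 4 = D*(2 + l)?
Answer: 32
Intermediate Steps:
X(Q, n) = 4 (X(Q, n) = 2**2 = 4)
C(M) = -4 (C(M) = -2 - 2 = -4)
x(l, D) = -4 + D*(2 + l)
C((4 - 5) + X(4, 3))*x(-6, 1) = -4*(-4 + 2*1 + 1*(-6)) = -4*(-4 + 2 - 6) = -4*(-8) = 32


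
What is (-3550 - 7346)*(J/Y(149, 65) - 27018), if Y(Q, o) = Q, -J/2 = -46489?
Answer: 42850742784/149 ≈ 2.8759e+8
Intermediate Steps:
J = 92978 (J = -2*(-46489) = 92978)
(-3550 - 7346)*(J/Y(149, 65) - 27018) = (-3550 - 7346)*(92978/149 - 27018) = -10896*(92978*(1/149) - 27018) = -10896*(92978/149 - 27018) = -10896*(-3932704/149) = 42850742784/149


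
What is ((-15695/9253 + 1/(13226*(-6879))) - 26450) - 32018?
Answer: -49222903454272999/841853244462 ≈ -58470.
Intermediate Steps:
((-15695/9253 + 1/(13226*(-6879))) - 26450) - 32018 = ((-15695*1/9253 + (1/13226)*(-1/6879)) - 26450) - 32018 = ((-15695/9253 - 1/90981654) - 26450) - 32018 = (-1427957068783/841853244462 - 26450) - 32018 = -22268446273088683/841853244462 - 32018 = -49222903454272999/841853244462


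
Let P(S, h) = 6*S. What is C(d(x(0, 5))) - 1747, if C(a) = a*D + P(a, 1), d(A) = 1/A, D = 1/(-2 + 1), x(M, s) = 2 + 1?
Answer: -5236/3 ≈ -1745.3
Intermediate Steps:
x(M, s) = 3
D = -1 (D = 1/(-1) = -1)
C(a) = 5*a (C(a) = a*(-1) + 6*a = -a + 6*a = 5*a)
C(d(x(0, 5))) - 1747 = 5/3 - 1747 = -5236/3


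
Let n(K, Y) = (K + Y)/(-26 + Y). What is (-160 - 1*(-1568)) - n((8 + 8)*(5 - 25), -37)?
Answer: 4207/3 ≈ 1402.3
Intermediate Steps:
n(K, Y) = (K + Y)/(-26 + Y)
(-160 - 1*(-1568)) - n((8 + 8)*(5 - 25), -37) = (-160 - 1*(-1568)) - ((8 + 8)*(5 - 25) - 37)/(-26 - 37) = (-160 + 1568) - (16*(-20) - 37)/(-63) = 1408 - (-1)*(-320 - 37)/63 = 1408 - (-1)*(-357)/63 = 1408 - 1*17/3 = 1408 - 17/3 = 4207/3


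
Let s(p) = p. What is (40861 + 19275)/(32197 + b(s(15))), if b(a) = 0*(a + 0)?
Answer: 60136/32197 ≈ 1.8678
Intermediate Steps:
b(a) = 0 (b(a) = 0*a = 0)
(40861 + 19275)/(32197 + b(s(15))) = (40861 + 19275)/(32197 + 0) = 60136/32197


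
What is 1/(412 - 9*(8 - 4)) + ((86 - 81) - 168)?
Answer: -61287/376 ≈ -163.00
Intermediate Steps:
1/(412 - 9*(8 - 4)) + ((86 - 81) - 168) = 1/(412 - 9*4) + (5 - 168) = 1/(412 - 36) - 163 = 1/376 - 163 = -61287/376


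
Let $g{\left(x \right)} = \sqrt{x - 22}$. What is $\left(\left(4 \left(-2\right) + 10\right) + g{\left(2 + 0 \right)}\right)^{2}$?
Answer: $-16 + 8 i \sqrt{5} \approx -16.0 + 17.889 i$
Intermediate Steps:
$g{\left(x \right)} = \sqrt{-22 + x}$
$\left(\left(4 \left(-2\right) + 10\right) + g{\left(2 + 0 \right)}\right)^{2} = \left(\left(4 \left(-2\right) + 10\right) + \sqrt{-22 + \left(2 + 0\right)}\right)^{2} = \left(\left(-8 + 10\right) + \sqrt{-22 + 2}\right)^{2} = \left(2 + \sqrt{-20}\right)^{2} = \left(2 + 2 i \sqrt{5}\right)^{2}$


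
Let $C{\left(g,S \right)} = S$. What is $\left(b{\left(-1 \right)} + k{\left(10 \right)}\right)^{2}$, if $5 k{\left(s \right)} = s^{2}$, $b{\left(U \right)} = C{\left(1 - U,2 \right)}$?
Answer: $484$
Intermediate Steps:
$b{\left(U \right)} = 2$
$k{\left(s \right)} = \frac{s^{2}}{5}$
$\left(b{\left(-1 \right)} + k{\left(10 \right)}\right)^{2} = \left(2 + \frac{10^{2}}{5}\right)^{2} = \left(2 + \frac{1}{5} \cdot 100\right)^{2} = \left(2 + 20\right)^{2} = 22^{2} = 484$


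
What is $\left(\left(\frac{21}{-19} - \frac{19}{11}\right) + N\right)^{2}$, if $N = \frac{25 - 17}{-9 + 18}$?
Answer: $\frac{13366336}{3538161} \approx 3.7778$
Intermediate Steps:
$N = \frac{8}{9} \approx 0.88889$
$\left(\left(\frac{21}{-19} - \frac{19}{11}\right) + N\right)^{2} = \left(\left(\frac{21}{-19} - \frac{19}{11}\right) + \frac{8}{9}\right)^{2} = \left(\left(21 \left(- \frac{1}{19}\right) - \frac{19}{11}\right) + \frac{8}{9}\right)^{2} = \left(\left(- \frac{21}{19} - \frac{19}{11}\right) + \frac{8}{9}\right)^{2} = \left(- \frac{592}{209} + \frac{8}{9}\right)^{2} = \left(- \frac{3656}{1881}\right)^{2} = \frac{13366336}{3538161}$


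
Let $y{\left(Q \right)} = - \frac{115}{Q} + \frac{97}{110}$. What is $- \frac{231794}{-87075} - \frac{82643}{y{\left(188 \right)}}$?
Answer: $- \frac{24802477395286}{81066825} \approx -3.0595 \cdot 10^{5}$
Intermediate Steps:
$y{\left(Q \right)} = \frac{97}{110} - \frac{115}{Q}$ ($y{\left(Q \right)} = - \frac{115}{Q} + 97 \cdot \frac{1}{110} = - \frac{115}{Q} + \frac{97}{110} = \frac{97}{110} - \frac{115}{Q}$)
$- \frac{231794}{-87075} - \frac{82643}{y{\left(188 \right)}} = - \frac{231794}{-87075} - \frac{82643}{\frac{97}{110} - \frac{115}{188}} = \left(-231794\right) \left(- \frac{1}{87075}\right) - \frac{82643}{\frac{97}{110} - \frac{115}{188}} = \frac{231794}{87075} - \frac{82643}{\frac{97}{110} - \frac{115}{188}} = \frac{231794}{87075} - \frac{82643}{\frac{2793}{10340}} = \frac{231794}{87075} - \frac{854528620}{2793} = - \frac{24802477395286}{81066825}$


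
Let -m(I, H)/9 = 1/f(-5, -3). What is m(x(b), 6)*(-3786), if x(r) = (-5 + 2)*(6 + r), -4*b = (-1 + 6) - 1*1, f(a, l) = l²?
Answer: 3786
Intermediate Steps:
b = -1 (b = -((-1 + 6) - 1*1)/4 = -(5 - 1)/4 = -¼*4 = -1)
x(r) = -18 - 3*r (x(r) = -3*(6 + r) = -18 - 3*r)
m(I, H) = -1 (m(I, H) = -9/((-3)²) = -9/9 = -9*⅑ = -1)
m(x(b), 6)*(-3786) = -1*(-3786) = 3786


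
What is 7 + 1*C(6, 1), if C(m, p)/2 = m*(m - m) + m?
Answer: 19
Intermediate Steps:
C(m, p) = 2*m (C(m, p) = 2*(m*(m - m) + m) = 2*(m*0 + m) = 2*(0 + m) = 2*m)
7 + 1*C(6, 1) = 7 + 1*(2*6) = 7 + 1*12 = 7 + 12 = 19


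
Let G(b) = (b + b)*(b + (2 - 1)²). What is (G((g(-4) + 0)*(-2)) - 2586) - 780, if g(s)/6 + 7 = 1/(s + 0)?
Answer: 11946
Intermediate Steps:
g(s) = -42 + 6/s (g(s) = -42 + 6/(s + 0) = -42 + 6/s)
G(b) = 2*b*(1 + b) (G(b) = (2*b)*(b + 1²) = (2*b)*(b + 1) = (2*b)*(1 + b) = 2*b*(1 + b))
(G((g(-4) + 0)*(-2)) - 2586) - 780 = (2*(((-42 + 6/(-4)) + 0)*(-2))*(1 + ((-42 + 6/(-4)) + 0)*(-2)) - 2586) - 780 = (2*(((-42 + 6*(-¼)) + 0)*(-2))*(1 + ((-42 + 6*(-¼)) + 0)*(-2)) - 2586) - 780 = (2*(((-42 - 3/2) + 0)*(-2))*(1 + ((-42 - 3/2) + 0)*(-2)) - 2586) - 780 = (2*((-87/2 + 0)*(-2))*(1 + (-87/2 + 0)*(-2)) - 2586) - 780 = (2*(-87/2*(-2))*(1 - 87/2*(-2)) - 2586) - 780 = (2*87*(1 + 87) - 2586) - 780 = (2*87*88 - 2586) - 780 = (15312 - 2586) - 780 = 12726 - 780 = 11946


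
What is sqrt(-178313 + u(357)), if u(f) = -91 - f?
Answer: I*sqrt(178761) ≈ 422.8*I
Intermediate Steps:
sqrt(-178313 + u(357)) = sqrt(-178313 + (-91 - 1*357)) = sqrt(-178313 + (-91 - 357)) = sqrt(-178313 - 448) = sqrt(-178761) = I*sqrt(178761)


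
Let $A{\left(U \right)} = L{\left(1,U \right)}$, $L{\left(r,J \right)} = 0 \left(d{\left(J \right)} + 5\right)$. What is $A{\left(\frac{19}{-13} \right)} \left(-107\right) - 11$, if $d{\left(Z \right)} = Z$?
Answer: $-11$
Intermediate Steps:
$L{\left(r,J \right)} = 0$ ($L{\left(r,J \right)} = 0 \left(J + 5\right) = 0 \left(5 + J\right) = 0$)
$A{\left(U \right)} = 0$
$A{\left(\frac{19}{-13} \right)} \left(-107\right) - 11 = 0 \left(-107\right) - 11 = 0 - 11 = -11$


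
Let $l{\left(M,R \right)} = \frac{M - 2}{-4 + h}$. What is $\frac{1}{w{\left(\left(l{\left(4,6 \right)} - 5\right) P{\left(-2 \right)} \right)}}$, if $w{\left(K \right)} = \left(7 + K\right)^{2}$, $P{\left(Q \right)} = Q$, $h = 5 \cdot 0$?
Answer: $\frac{1}{324} \approx 0.0030864$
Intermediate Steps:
$h = 0$
$l{\left(M,R \right)} = \frac{1}{2} - \frac{M}{4}$ ($l{\left(M,R \right)} = \frac{M - 2}{-4 + 0} = \frac{-2 + M}{-4} = \left(-2 + M\right) \left(- \frac{1}{4}\right) = \frac{1}{2} - \frac{M}{4}$)
$\frac{1}{w{\left(\left(l{\left(4,6 \right)} - 5\right) P{\left(-2 \right)} \right)}} = \frac{1}{\left(7 + \left(\left(\frac{1}{2} - 1\right) - 5\right) \left(-2\right)\right)^{2}} = \frac{1}{\left(7 + \left(- \frac{1}{2} - 5\right) \left(-2\right)\right)^{2}} = \frac{1}{\left(7 - -11\right)^{2}} = \frac{1}{\left(7 + 11\right)^{2}} = \frac{1}{18^{2}} = \frac{1}{324}$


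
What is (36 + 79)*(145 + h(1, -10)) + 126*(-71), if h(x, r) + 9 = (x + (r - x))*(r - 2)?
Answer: 20494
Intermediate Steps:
h(x, r) = -9 + r*(-2 + r) (h(x, r) = -9 + (x + (r - x))*(r - 2) = -9 + r*(-2 + r))
(36 + 79)*(145 + h(1, -10)) + 126*(-71) = (36 + 79)*(145 + (-9 + (-10)² - 2*(-10))) + 126*(-71) = 115*(145 + (-9 + 100 + 20)) - 8946 = 115*(145 + 111) - 8946 = 115*256 - 8946 = 29440 - 8946 = 20494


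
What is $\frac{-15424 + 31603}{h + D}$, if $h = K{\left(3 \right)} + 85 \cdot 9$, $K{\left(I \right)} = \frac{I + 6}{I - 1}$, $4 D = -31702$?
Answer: $- \frac{16179}{7156} \approx -2.2609$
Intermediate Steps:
$D = - \frac{15851}{2}$ ($D = \frac{1}{4} \left(-31702\right) = - \frac{15851}{2} \approx -7925.5$)
$K{\left(I \right)} = \frac{6 + I}{-1 + I}$
$h = \frac{1539}{2}$ ($h = \frac{6 + 3}{-1 + 3} + 85 \cdot 9 = \frac{1}{2} \cdot 9 + 765 = \frac{9}{2} + 765 = \frac{1539}{2} \approx 769.5$)
$\frac{-15424 + 31603}{h + D} = \frac{-15424 + 31603}{\frac{1539}{2} - \frac{15851}{2}} = \frac{16179}{-7156} = 16179 \left(- \frac{1}{7156}\right) = - \frac{16179}{7156}$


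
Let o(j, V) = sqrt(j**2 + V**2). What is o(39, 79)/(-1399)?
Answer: -sqrt(7762)/1399 ≈ -0.062975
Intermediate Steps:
o(j, V) = sqrt(V**2 + j**2)
o(39, 79)/(-1399) = sqrt(79**2 + 39**2)/(-1399) = sqrt(6241 + 1521)*(-1/1399) = sqrt(7762)*(-1/1399) = -sqrt(7762)/1399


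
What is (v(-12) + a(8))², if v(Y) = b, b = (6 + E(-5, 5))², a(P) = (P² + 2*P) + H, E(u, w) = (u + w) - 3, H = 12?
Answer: 10201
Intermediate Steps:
E(u, w) = -3 + u + w
a(P) = 12 + P² + 2*P (a(P) = (P² + 2*P) + 12 = 12 + P² + 2*P)
b = 9 (b = (6 + (-3 - 5 + 5))² = (6 - 3)² = 3² = 9)
v(Y) = 9
(v(-12) + a(8))² = (9 + (12 + 8² + 2*8))² = (9 + (12 + 64 + 16))² = (9 + 92)² = 101² = 10201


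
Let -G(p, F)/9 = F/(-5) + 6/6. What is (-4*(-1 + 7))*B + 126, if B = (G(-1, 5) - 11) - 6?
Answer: 534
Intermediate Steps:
G(p, F) = -9 + 9*F/5 (G(p, F) = -9*(F/(-5) + 6/6) = -9*(F*(-1/5) + 6*(1/6)) = -9*(-F/5 + 1) = -9*(1 - F/5) = -9 + 9*F/5)
B = -17 (B = ((-9 + (9/5)*5) - 11) - 6 = ((-9 + 9) - 11) - 6 = (0 - 11) - 6 = -11 - 6 = -17)
(-4*(-1 + 7))*B + 126 = -4*(-1 + 7)*(-17) + 126 = -4*6*(-17) + 126 = -24*(-17) + 126 = 408 + 126 = 534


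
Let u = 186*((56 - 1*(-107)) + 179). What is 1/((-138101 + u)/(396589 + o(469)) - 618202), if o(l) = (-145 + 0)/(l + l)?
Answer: -372000337/229971422204756 ≈ -1.6176e-6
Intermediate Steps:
u = 63612 (u = 186*((56 + 107) + 179) = 186*(163 + 179) = 186*342 = 63612)
o(l) = -145/(2*l) (o(l) = -145*1/(2*l) = -145/(2*l))
1/((-138101 + u)/(396589 + o(469)) - 618202) = 1/((-138101 + 63612)/(396589 - 145/2/469) - 618202) = 1/(-74489/(396589 - 145/2*1/469) - 618202) = 1/(-74489/(396589 - 145/938) - 618202) = 1/(-74489/372000337/938 - 618202) = 1/(-74489*938/372000337 - 618202) = 1/(-69870682/372000337 - 618202) = 1/(-229971422204756/372000337) = -372000337/229971422204756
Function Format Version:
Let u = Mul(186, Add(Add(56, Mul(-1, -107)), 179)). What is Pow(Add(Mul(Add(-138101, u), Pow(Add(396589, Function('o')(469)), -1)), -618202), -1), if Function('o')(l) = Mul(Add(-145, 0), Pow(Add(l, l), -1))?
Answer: Rational(-372000337, 229971422204756) ≈ -1.6176e-6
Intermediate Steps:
u = 63612 (u = Mul(186, Add(Add(56, 107), 179)) = Mul(186, Add(163, 179)) = Mul(186, 342) = 63612)
Function('o')(l) = Mul(Rational(-145, 2), Pow(l, -1)) (Function('o')(l) = Mul(-145, Pow(Mul(2, l), -1)) = Mul(-145, Mul(Rational(1, 2), Pow(l, -1))) = Mul(Rational(-145, 2), Pow(l, -1)))
Pow(Add(Mul(Add(-138101, u), Pow(Add(396589, Function('o')(469)), -1)), -618202), -1) = Pow(Add(Mul(Add(-138101, 63612), Pow(Add(396589, Mul(Rational(-145, 2), Pow(469, -1))), -1)), -618202), -1) = Pow(Add(Mul(-74489, Pow(Add(396589, Mul(Rational(-145, 2), Rational(1, 469))), -1)), -618202), -1) = Pow(Add(Mul(-74489, Pow(Add(396589, Rational(-145, 938)), -1)), -618202), -1) = Pow(Add(Mul(-74489, Pow(Rational(372000337, 938), -1)), -618202), -1) = Pow(Add(Mul(-74489, Rational(938, 372000337)), -618202), -1) = Pow(Add(Rational(-69870682, 372000337), -618202), -1) = Pow(Rational(-229971422204756, 372000337), -1) = Rational(-372000337, 229971422204756)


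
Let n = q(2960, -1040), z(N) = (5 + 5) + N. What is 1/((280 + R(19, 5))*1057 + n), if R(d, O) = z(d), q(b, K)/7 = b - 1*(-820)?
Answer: 1/353073 ≈ 2.8323e-6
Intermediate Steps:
q(b, K) = 5740 + 7*b (q(b, K) = 7*(b - 1*(-820)) = 7*(b + 820) = 7*(820 + b) = 5740 + 7*b)
z(N) = 10 + N
R(d, O) = 10 + d
n = 26460 (n = 5740 + 7*2960 = 5740 + 20720 = 26460)
1/((280 + R(19, 5))*1057 + n) = 1/((280 + (10 + 19))*1057 + 26460) = 1/((280 + 29)*1057 + 26460) = 1/(309*1057 + 26460) = 1/(326613 + 26460) = 1/353073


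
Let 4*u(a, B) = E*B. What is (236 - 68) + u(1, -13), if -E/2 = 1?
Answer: 349/2 ≈ 174.50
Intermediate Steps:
E = -2 (E = -2*1 = -2)
u(a, B) = -B/2 (u(a, B) = (-2*B)/4 = -B/2)
(236 - 68) + u(1, -13) = (236 - 68) - 1/2*(-13) = 168 + 13/2 = 349/2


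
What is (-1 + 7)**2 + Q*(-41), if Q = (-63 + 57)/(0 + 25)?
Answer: 1146/25 ≈ 45.840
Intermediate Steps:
Q = -6/25 ≈ -0.24000
(-1 + 7)**2 + Q*(-41) = (-1 + 7)**2 - 6/25*(-41) = 6**2 + 246/25 = 36 + 246/25 = 1146/25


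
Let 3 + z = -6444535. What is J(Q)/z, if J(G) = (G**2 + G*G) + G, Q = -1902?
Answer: -3616653/3222269 ≈ -1.1224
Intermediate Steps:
J(G) = G + 2*G**2 (J(G) = (G**2 + G**2) + G = 2*G**2 + G = G + 2*G**2)
z = -6444538 (z = -3 - 6444535 = -6444538)
J(Q)/z = -1902*(1 + 2*(-1902))/(-6444538) = -1902*(1 - 3804)*(-1/6444538) = -1902*(-3803)*(-1/6444538) = 7233306*(-1/6444538) = -3616653/3222269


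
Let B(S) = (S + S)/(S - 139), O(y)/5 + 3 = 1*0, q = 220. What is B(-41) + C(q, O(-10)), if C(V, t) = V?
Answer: 19841/90 ≈ 220.46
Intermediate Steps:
O(y) = -15 (O(y) = -15 + 5*(1*0) = -15 + 5*0 = -15 + 0 = -15)
B(S) = 2*S/(-139 + S) (B(S) = (2*S)/(-139 + S) = 2*S/(-139 + S))
B(-41) + C(q, O(-10)) = 2*(-41)/(-139 - 41) + 220 = 2*(-41)/(-180) + 220 = 2*(-41)*(-1/180) + 220 = 41/90 + 220 = 19841/90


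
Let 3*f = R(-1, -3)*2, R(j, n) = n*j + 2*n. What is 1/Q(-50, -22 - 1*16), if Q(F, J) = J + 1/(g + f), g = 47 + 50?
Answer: -95/3609 ≈ -0.026323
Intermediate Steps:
R(j, n) = 2*n + j*n (R(j, n) = j*n + 2*n = 2*n + j*n)
f = -2 (f = (-3*(2 - 1)*2)/3 = (-3*1*2)/3 = (-3*2)/3 = (⅓)*(-6) = -2)
g = 97
Q(F, J) = 1/95 + J (Q(F, J) = J + 1/(97 - 2) = J + 1/95 = 1/95 + J)
1/Q(-50, -22 - 1*16) = 1/(1/95 + (-22 - 1*16)) = 1/(1/95 + (-22 - 16)) = 1/(1/95 - 38) = 1/(-3609/95) = -95/3609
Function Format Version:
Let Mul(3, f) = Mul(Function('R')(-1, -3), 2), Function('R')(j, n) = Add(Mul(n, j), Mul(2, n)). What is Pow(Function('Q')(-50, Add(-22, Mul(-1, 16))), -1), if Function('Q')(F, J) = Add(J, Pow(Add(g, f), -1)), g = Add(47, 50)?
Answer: Rational(-95, 3609) ≈ -0.026323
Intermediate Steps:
Function('R')(j, n) = Add(Mul(2, n), Mul(j, n)) (Function('R')(j, n) = Add(Mul(j, n), Mul(2, n)) = Add(Mul(2, n), Mul(j, n)))
f = -2 (f = Mul(Rational(1, 3), Mul(Mul(-3, Add(2, -1)), 2)) = Mul(Rational(1, 3), Mul(Mul(-3, 1), 2)) = Mul(Rational(1, 3), Mul(-3, 2)) = Mul(Rational(1, 3), -6) = -2)
g = 97
Function('Q')(F, J) = Add(Rational(1, 95), J) (Function('Q')(F, J) = Add(J, Pow(Add(97, -2), -1)) = Add(J, Pow(95, -1)) = Add(J, Rational(1, 95)) = Add(Rational(1, 95), J))
Pow(Function('Q')(-50, Add(-22, Mul(-1, 16))), -1) = Pow(Add(Rational(1, 95), Add(-22, Mul(-1, 16))), -1) = Pow(Add(Rational(1, 95), Add(-22, -16)), -1) = Pow(Add(Rational(1, 95), -38), -1) = Pow(Rational(-3609, 95), -1) = Rational(-95, 3609)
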